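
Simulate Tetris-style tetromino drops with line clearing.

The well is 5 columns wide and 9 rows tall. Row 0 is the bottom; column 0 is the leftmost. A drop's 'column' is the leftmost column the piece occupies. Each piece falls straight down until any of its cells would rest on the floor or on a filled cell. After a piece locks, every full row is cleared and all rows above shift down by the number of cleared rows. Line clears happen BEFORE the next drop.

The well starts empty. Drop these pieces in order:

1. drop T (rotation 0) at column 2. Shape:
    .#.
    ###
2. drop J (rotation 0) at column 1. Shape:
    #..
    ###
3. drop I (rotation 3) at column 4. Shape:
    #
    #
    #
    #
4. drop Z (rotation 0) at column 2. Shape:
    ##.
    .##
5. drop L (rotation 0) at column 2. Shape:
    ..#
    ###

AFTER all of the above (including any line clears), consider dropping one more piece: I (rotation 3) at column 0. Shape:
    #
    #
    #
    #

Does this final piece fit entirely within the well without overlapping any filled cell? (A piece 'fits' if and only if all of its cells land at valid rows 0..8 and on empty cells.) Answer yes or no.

Drop 1: T rot0 at col 2 lands with bottom-row=0; cleared 0 line(s) (total 0); column heights now [0 0 1 2 1], max=2
Drop 2: J rot0 at col 1 lands with bottom-row=2; cleared 0 line(s) (total 0); column heights now [0 4 3 3 1], max=4
Drop 3: I rot3 at col 4 lands with bottom-row=1; cleared 0 line(s) (total 0); column heights now [0 4 3 3 5], max=5
Drop 4: Z rot0 at col 2 lands with bottom-row=5; cleared 0 line(s) (total 0); column heights now [0 4 7 7 6], max=7
Drop 5: L rot0 at col 2 lands with bottom-row=7; cleared 0 line(s) (total 0); column heights now [0 4 8 8 9], max=9
Test piece I rot3 at col 0 (width 1): heights before test = [0 4 8 8 9]; fits = True

Answer: yes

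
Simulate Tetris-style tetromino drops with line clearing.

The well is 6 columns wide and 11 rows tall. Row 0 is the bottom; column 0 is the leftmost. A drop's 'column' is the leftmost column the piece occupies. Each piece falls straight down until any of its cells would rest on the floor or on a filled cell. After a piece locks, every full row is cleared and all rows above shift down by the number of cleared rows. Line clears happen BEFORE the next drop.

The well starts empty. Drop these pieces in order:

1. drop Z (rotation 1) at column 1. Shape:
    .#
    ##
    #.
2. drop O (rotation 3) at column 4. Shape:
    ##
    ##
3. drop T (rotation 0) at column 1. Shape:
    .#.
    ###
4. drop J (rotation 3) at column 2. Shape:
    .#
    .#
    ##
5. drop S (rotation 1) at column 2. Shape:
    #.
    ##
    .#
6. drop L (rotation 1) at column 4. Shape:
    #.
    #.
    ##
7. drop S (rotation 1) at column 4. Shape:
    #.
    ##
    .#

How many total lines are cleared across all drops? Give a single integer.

Drop 1: Z rot1 at col 1 lands with bottom-row=0; cleared 0 line(s) (total 0); column heights now [0 2 3 0 0 0], max=3
Drop 2: O rot3 at col 4 lands with bottom-row=0; cleared 0 line(s) (total 0); column heights now [0 2 3 0 2 2], max=3
Drop 3: T rot0 at col 1 lands with bottom-row=3; cleared 0 line(s) (total 0); column heights now [0 4 5 4 2 2], max=5
Drop 4: J rot3 at col 2 lands with bottom-row=5; cleared 0 line(s) (total 0); column heights now [0 4 6 8 2 2], max=8
Drop 5: S rot1 at col 2 lands with bottom-row=8; cleared 0 line(s) (total 0); column heights now [0 4 11 10 2 2], max=11
Drop 6: L rot1 at col 4 lands with bottom-row=2; cleared 0 line(s) (total 0); column heights now [0 4 11 10 5 3], max=11
Drop 7: S rot1 at col 4 lands with bottom-row=4; cleared 0 line(s) (total 0); column heights now [0 4 11 10 7 6], max=11

Answer: 0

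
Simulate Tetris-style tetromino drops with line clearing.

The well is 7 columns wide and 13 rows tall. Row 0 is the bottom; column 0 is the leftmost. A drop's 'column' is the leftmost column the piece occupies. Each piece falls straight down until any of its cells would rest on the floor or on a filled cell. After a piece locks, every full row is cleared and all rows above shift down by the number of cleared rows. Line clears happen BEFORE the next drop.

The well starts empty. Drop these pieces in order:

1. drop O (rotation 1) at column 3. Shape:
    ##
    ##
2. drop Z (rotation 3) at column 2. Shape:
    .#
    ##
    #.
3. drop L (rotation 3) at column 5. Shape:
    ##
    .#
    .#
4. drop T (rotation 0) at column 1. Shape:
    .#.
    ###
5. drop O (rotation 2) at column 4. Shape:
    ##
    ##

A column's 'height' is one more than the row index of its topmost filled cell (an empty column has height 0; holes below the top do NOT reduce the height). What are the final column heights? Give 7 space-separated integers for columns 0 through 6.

Drop 1: O rot1 at col 3 lands with bottom-row=0; cleared 0 line(s) (total 0); column heights now [0 0 0 2 2 0 0], max=2
Drop 2: Z rot3 at col 2 lands with bottom-row=1; cleared 0 line(s) (total 0); column heights now [0 0 3 4 2 0 0], max=4
Drop 3: L rot3 at col 5 lands with bottom-row=0; cleared 0 line(s) (total 0); column heights now [0 0 3 4 2 3 3], max=4
Drop 4: T rot0 at col 1 lands with bottom-row=4; cleared 0 line(s) (total 0); column heights now [0 5 6 5 2 3 3], max=6
Drop 5: O rot2 at col 4 lands with bottom-row=3; cleared 0 line(s) (total 0); column heights now [0 5 6 5 5 5 3], max=6

Answer: 0 5 6 5 5 5 3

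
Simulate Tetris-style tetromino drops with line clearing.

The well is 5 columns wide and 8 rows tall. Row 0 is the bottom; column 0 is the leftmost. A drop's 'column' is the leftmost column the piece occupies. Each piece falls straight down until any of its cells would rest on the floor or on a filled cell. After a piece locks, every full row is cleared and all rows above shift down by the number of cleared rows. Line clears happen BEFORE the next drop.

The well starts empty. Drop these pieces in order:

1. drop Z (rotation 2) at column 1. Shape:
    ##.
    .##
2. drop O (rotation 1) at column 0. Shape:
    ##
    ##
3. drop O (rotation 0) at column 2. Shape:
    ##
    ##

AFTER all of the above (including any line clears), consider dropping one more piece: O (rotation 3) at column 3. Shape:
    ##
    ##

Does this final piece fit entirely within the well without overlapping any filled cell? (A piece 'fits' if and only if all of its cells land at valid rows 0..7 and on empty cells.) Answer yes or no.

Drop 1: Z rot2 at col 1 lands with bottom-row=0; cleared 0 line(s) (total 0); column heights now [0 2 2 1 0], max=2
Drop 2: O rot1 at col 0 lands with bottom-row=2; cleared 0 line(s) (total 0); column heights now [4 4 2 1 0], max=4
Drop 3: O rot0 at col 2 lands with bottom-row=2; cleared 0 line(s) (total 0); column heights now [4 4 4 4 0], max=4
Test piece O rot3 at col 3 (width 2): heights before test = [4 4 4 4 0]; fits = True

Answer: yes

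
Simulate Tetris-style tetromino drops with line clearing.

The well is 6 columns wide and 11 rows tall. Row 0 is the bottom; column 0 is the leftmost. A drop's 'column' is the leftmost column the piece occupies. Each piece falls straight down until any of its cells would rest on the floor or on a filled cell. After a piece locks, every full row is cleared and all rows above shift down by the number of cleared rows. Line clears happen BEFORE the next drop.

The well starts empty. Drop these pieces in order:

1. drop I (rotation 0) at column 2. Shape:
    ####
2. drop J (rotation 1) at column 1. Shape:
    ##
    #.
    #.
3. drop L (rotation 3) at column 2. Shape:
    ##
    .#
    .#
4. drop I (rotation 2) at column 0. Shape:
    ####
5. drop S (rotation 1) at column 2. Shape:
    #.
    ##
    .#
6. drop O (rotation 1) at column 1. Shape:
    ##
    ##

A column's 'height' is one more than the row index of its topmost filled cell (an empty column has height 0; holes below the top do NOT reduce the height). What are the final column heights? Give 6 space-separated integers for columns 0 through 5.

Drop 1: I rot0 at col 2 lands with bottom-row=0; cleared 0 line(s) (total 0); column heights now [0 0 1 1 1 1], max=1
Drop 2: J rot1 at col 1 lands with bottom-row=0; cleared 0 line(s) (total 0); column heights now [0 3 3 1 1 1], max=3
Drop 3: L rot3 at col 2 lands with bottom-row=1; cleared 0 line(s) (total 0); column heights now [0 3 4 4 1 1], max=4
Drop 4: I rot2 at col 0 lands with bottom-row=4; cleared 0 line(s) (total 0); column heights now [5 5 5 5 1 1], max=5
Drop 5: S rot1 at col 2 lands with bottom-row=5; cleared 0 line(s) (total 0); column heights now [5 5 8 7 1 1], max=8
Drop 6: O rot1 at col 1 lands with bottom-row=8; cleared 0 line(s) (total 0); column heights now [5 10 10 7 1 1], max=10

Answer: 5 10 10 7 1 1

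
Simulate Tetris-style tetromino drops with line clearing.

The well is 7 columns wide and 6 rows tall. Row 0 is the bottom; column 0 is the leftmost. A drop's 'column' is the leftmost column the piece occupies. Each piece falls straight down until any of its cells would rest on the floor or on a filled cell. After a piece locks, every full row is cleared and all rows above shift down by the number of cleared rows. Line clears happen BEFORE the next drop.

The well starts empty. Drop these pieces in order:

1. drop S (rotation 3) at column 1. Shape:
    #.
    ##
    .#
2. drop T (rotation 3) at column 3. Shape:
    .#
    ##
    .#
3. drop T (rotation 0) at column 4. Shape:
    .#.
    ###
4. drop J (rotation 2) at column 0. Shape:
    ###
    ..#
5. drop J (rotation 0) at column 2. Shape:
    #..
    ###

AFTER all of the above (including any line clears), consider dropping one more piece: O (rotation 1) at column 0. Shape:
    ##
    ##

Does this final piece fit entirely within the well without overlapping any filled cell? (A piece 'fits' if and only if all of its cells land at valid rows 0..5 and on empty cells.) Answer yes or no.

Answer: yes

Derivation:
Drop 1: S rot3 at col 1 lands with bottom-row=0; cleared 0 line(s) (total 0); column heights now [0 3 2 0 0 0 0], max=3
Drop 2: T rot3 at col 3 lands with bottom-row=0; cleared 0 line(s) (total 0); column heights now [0 3 2 2 3 0 0], max=3
Drop 3: T rot0 at col 4 lands with bottom-row=3; cleared 0 line(s) (total 0); column heights now [0 3 2 2 4 5 4], max=5
Drop 4: J rot2 at col 0 lands with bottom-row=2; cleared 0 line(s) (total 0); column heights now [4 4 4 2 4 5 4], max=5
Drop 5: J rot0 at col 2 lands with bottom-row=4; cleared 0 line(s) (total 0); column heights now [4 4 6 5 5 5 4], max=6
Test piece O rot1 at col 0 (width 2): heights before test = [4 4 6 5 5 5 4]; fits = True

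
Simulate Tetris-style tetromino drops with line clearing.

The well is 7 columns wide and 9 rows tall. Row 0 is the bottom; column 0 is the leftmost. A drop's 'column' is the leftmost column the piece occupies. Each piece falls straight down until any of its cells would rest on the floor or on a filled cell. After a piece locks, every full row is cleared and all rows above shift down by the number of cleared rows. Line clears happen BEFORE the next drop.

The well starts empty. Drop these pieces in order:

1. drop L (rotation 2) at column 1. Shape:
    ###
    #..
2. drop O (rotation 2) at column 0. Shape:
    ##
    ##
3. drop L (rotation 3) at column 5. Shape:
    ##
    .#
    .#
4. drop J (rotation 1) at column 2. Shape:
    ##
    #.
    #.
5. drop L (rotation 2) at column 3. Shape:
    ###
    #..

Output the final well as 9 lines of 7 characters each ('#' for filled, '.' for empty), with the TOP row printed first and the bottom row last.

Answer: .......
.......
...###.
...#...
..##...
###....
###..##
.###..#
.#....#

Derivation:
Drop 1: L rot2 at col 1 lands with bottom-row=0; cleared 0 line(s) (total 0); column heights now [0 2 2 2 0 0 0], max=2
Drop 2: O rot2 at col 0 lands with bottom-row=2; cleared 0 line(s) (total 0); column heights now [4 4 2 2 0 0 0], max=4
Drop 3: L rot3 at col 5 lands with bottom-row=0; cleared 0 line(s) (total 0); column heights now [4 4 2 2 0 3 3], max=4
Drop 4: J rot1 at col 2 lands with bottom-row=2; cleared 0 line(s) (total 0); column heights now [4 4 5 5 0 3 3], max=5
Drop 5: L rot2 at col 3 lands with bottom-row=5; cleared 0 line(s) (total 0); column heights now [4 4 5 7 7 7 3], max=7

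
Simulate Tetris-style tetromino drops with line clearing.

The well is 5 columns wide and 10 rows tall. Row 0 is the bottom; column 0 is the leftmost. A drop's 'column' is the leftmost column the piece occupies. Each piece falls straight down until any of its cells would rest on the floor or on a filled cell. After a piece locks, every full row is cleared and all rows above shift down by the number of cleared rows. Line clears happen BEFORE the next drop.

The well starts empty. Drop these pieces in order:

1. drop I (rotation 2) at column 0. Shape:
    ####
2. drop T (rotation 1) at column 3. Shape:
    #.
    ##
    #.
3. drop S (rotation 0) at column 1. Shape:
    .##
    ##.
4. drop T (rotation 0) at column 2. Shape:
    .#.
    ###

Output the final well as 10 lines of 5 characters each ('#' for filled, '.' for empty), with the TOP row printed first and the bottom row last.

Answer: .....
.....
.....
...#.
..###
..##.
.###.
...##
...#.
####.

Derivation:
Drop 1: I rot2 at col 0 lands with bottom-row=0; cleared 0 line(s) (total 0); column heights now [1 1 1 1 0], max=1
Drop 2: T rot1 at col 3 lands with bottom-row=1; cleared 0 line(s) (total 0); column heights now [1 1 1 4 3], max=4
Drop 3: S rot0 at col 1 lands with bottom-row=3; cleared 0 line(s) (total 0); column heights now [1 4 5 5 3], max=5
Drop 4: T rot0 at col 2 lands with bottom-row=5; cleared 0 line(s) (total 0); column heights now [1 4 6 7 6], max=7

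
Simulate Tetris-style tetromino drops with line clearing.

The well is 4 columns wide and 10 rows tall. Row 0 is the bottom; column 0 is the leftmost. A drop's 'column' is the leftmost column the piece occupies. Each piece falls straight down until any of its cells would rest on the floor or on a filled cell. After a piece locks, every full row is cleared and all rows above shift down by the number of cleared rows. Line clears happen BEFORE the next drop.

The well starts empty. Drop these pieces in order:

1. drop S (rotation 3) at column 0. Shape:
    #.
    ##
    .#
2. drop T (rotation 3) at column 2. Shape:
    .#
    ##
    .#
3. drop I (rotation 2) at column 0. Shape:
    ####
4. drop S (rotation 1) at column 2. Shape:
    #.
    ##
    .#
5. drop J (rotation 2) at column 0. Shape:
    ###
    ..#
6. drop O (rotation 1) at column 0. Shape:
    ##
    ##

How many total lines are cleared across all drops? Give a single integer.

Answer: 2

Derivation:
Drop 1: S rot3 at col 0 lands with bottom-row=0; cleared 0 line(s) (total 0); column heights now [3 2 0 0], max=3
Drop 2: T rot3 at col 2 lands with bottom-row=0; cleared 1 line(s) (total 1); column heights now [2 1 0 2], max=2
Drop 3: I rot2 at col 0 lands with bottom-row=2; cleared 1 line(s) (total 2); column heights now [2 1 0 2], max=2
Drop 4: S rot1 at col 2 lands with bottom-row=2; cleared 0 line(s) (total 2); column heights now [2 1 5 4], max=5
Drop 5: J rot2 at col 0 lands with bottom-row=5; cleared 0 line(s) (total 2); column heights now [7 7 7 4], max=7
Drop 6: O rot1 at col 0 lands with bottom-row=7; cleared 0 line(s) (total 2); column heights now [9 9 7 4], max=9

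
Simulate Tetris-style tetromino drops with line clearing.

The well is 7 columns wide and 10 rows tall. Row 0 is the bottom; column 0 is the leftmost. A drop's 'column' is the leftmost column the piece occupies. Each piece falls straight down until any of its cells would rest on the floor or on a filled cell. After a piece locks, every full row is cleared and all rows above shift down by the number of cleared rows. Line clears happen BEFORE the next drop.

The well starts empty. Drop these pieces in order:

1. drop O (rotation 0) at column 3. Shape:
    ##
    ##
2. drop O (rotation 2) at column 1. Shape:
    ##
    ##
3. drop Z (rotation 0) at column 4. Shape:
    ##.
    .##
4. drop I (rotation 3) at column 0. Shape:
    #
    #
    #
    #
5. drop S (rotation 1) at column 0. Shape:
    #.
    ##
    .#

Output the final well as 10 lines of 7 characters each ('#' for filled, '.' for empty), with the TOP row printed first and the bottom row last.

Drop 1: O rot0 at col 3 lands with bottom-row=0; cleared 0 line(s) (total 0); column heights now [0 0 0 2 2 0 0], max=2
Drop 2: O rot2 at col 1 lands with bottom-row=0; cleared 0 line(s) (total 0); column heights now [0 2 2 2 2 0 0], max=2
Drop 3: Z rot0 at col 4 lands with bottom-row=1; cleared 0 line(s) (total 0); column heights now [0 2 2 2 3 3 2], max=3
Drop 4: I rot3 at col 0 lands with bottom-row=0; cleared 1 line(s) (total 1); column heights now [3 1 1 1 2 2 0], max=3
Drop 5: S rot1 at col 0 lands with bottom-row=2; cleared 0 line(s) (total 1); column heights now [5 4 1 1 2 2 0], max=5

Answer: .......
.......
.......
.......
.......
#......
##.....
##.....
#...##.
#####..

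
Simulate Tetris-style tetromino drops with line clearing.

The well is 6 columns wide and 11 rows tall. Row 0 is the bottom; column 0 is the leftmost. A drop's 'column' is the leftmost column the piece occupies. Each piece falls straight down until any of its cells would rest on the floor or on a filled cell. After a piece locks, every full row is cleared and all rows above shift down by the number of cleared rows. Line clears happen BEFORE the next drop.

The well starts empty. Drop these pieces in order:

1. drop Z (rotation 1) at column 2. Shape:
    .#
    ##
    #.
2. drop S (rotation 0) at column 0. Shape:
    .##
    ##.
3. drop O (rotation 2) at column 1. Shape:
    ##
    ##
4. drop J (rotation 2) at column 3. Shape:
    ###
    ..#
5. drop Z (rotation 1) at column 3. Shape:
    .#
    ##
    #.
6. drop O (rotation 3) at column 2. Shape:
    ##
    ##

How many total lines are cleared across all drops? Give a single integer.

Drop 1: Z rot1 at col 2 lands with bottom-row=0; cleared 0 line(s) (total 0); column heights now [0 0 2 3 0 0], max=3
Drop 2: S rot0 at col 0 lands with bottom-row=1; cleared 0 line(s) (total 0); column heights now [2 3 3 3 0 0], max=3
Drop 3: O rot2 at col 1 lands with bottom-row=3; cleared 0 line(s) (total 0); column heights now [2 5 5 3 0 0], max=5
Drop 4: J rot2 at col 3 lands with bottom-row=2; cleared 0 line(s) (total 0); column heights now [2 5 5 4 4 4], max=5
Drop 5: Z rot1 at col 3 lands with bottom-row=4; cleared 0 line(s) (total 0); column heights now [2 5 5 6 7 4], max=7
Drop 6: O rot3 at col 2 lands with bottom-row=6; cleared 0 line(s) (total 0); column heights now [2 5 8 8 7 4], max=8

Answer: 0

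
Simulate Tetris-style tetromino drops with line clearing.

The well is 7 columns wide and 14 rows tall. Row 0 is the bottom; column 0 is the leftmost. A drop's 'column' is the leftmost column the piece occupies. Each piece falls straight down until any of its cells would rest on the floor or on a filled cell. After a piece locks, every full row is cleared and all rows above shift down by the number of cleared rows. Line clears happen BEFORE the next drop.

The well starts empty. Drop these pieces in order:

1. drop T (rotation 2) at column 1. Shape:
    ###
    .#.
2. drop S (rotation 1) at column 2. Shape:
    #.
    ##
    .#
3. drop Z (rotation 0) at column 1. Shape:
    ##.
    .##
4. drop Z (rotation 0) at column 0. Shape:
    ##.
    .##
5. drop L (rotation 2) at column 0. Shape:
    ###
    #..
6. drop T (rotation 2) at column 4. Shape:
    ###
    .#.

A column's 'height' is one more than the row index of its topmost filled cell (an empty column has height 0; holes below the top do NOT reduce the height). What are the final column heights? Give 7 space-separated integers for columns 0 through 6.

Drop 1: T rot2 at col 1 lands with bottom-row=0; cleared 0 line(s) (total 0); column heights now [0 2 2 2 0 0 0], max=2
Drop 2: S rot1 at col 2 lands with bottom-row=2; cleared 0 line(s) (total 0); column heights now [0 2 5 4 0 0 0], max=5
Drop 3: Z rot0 at col 1 lands with bottom-row=5; cleared 0 line(s) (total 0); column heights now [0 7 7 6 0 0 0], max=7
Drop 4: Z rot0 at col 0 lands with bottom-row=7; cleared 0 line(s) (total 0); column heights now [9 9 8 6 0 0 0], max=9
Drop 5: L rot2 at col 0 lands with bottom-row=9; cleared 0 line(s) (total 0); column heights now [11 11 11 6 0 0 0], max=11
Drop 6: T rot2 at col 4 lands with bottom-row=0; cleared 0 line(s) (total 0); column heights now [11 11 11 6 2 2 2], max=11

Answer: 11 11 11 6 2 2 2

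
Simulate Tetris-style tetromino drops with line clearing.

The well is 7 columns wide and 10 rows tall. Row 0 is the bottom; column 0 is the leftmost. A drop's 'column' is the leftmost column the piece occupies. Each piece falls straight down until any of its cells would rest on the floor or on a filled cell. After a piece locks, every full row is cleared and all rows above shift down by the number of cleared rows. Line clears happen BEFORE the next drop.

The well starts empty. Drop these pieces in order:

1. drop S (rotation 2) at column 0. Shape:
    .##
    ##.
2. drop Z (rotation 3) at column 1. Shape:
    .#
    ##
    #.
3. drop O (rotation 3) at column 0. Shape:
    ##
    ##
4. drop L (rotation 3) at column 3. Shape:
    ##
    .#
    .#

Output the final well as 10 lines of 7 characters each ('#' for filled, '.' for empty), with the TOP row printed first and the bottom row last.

Answer: .......
.......
.......
.......
##.....
###....
.##....
.#.##..
.##.#..
##..#..

Derivation:
Drop 1: S rot2 at col 0 lands with bottom-row=0; cleared 0 line(s) (total 0); column heights now [1 2 2 0 0 0 0], max=2
Drop 2: Z rot3 at col 1 lands with bottom-row=2; cleared 0 line(s) (total 0); column heights now [1 4 5 0 0 0 0], max=5
Drop 3: O rot3 at col 0 lands with bottom-row=4; cleared 0 line(s) (total 0); column heights now [6 6 5 0 0 0 0], max=6
Drop 4: L rot3 at col 3 lands with bottom-row=0; cleared 0 line(s) (total 0); column heights now [6 6 5 3 3 0 0], max=6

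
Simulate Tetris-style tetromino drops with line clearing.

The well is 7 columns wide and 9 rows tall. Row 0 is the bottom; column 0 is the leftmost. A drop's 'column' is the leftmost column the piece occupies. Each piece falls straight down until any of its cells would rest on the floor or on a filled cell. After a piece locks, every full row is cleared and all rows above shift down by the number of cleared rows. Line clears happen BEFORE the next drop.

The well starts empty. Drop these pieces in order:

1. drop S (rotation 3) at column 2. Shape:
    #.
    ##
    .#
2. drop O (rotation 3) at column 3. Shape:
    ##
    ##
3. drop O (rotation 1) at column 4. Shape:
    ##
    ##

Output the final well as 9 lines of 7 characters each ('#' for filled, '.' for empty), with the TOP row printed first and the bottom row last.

Answer: .......
.......
.......
....##.
....##.
...##..
..###..
..##...
...#...

Derivation:
Drop 1: S rot3 at col 2 lands with bottom-row=0; cleared 0 line(s) (total 0); column heights now [0 0 3 2 0 0 0], max=3
Drop 2: O rot3 at col 3 lands with bottom-row=2; cleared 0 line(s) (total 0); column heights now [0 0 3 4 4 0 0], max=4
Drop 3: O rot1 at col 4 lands with bottom-row=4; cleared 0 line(s) (total 0); column heights now [0 0 3 4 6 6 0], max=6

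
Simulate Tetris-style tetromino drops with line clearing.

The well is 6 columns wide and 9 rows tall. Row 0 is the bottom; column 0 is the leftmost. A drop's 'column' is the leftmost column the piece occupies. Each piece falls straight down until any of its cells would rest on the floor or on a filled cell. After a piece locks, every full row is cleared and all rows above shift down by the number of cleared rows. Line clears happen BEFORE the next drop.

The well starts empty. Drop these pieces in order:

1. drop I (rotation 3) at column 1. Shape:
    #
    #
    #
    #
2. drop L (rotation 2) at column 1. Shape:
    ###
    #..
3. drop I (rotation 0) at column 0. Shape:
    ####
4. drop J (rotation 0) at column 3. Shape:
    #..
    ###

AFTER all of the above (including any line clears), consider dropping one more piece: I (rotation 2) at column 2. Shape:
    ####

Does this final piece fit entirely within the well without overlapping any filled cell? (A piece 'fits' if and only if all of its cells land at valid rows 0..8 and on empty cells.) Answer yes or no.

Drop 1: I rot3 at col 1 lands with bottom-row=0; cleared 0 line(s) (total 0); column heights now [0 4 0 0 0 0], max=4
Drop 2: L rot2 at col 1 lands with bottom-row=4; cleared 0 line(s) (total 0); column heights now [0 6 6 6 0 0], max=6
Drop 3: I rot0 at col 0 lands with bottom-row=6; cleared 0 line(s) (total 0); column heights now [7 7 7 7 0 0], max=7
Drop 4: J rot0 at col 3 lands with bottom-row=7; cleared 0 line(s) (total 0); column heights now [7 7 7 9 8 8], max=9
Test piece I rot2 at col 2 (width 4): heights before test = [7 7 7 9 8 8]; fits = False

Answer: no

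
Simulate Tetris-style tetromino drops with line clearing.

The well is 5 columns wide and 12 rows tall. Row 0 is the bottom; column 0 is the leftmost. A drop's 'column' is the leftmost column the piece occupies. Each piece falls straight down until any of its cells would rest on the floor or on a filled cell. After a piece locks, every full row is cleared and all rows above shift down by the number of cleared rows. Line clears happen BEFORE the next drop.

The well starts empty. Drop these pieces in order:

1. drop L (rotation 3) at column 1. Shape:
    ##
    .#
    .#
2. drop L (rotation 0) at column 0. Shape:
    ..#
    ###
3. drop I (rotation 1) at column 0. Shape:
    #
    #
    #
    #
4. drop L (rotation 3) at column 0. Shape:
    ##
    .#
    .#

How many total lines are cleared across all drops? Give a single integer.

Answer: 0

Derivation:
Drop 1: L rot3 at col 1 lands with bottom-row=0; cleared 0 line(s) (total 0); column heights now [0 3 3 0 0], max=3
Drop 2: L rot0 at col 0 lands with bottom-row=3; cleared 0 line(s) (total 0); column heights now [4 4 5 0 0], max=5
Drop 3: I rot1 at col 0 lands with bottom-row=4; cleared 0 line(s) (total 0); column heights now [8 4 5 0 0], max=8
Drop 4: L rot3 at col 0 lands with bottom-row=6; cleared 0 line(s) (total 0); column heights now [9 9 5 0 0], max=9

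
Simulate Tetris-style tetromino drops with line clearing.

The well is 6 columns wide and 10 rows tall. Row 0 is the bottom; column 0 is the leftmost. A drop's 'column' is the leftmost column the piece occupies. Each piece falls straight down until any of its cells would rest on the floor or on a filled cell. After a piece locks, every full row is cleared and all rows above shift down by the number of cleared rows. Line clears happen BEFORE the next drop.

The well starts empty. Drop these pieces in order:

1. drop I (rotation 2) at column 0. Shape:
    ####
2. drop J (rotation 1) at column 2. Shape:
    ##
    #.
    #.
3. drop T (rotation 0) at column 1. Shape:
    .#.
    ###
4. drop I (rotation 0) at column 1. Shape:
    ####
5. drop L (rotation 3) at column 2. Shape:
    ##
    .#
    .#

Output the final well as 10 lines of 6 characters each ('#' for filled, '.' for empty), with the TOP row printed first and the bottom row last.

Drop 1: I rot2 at col 0 lands with bottom-row=0; cleared 0 line(s) (total 0); column heights now [1 1 1 1 0 0], max=1
Drop 2: J rot1 at col 2 lands with bottom-row=1; cleared 0 line(s) (total 0); column heights now [1 1 4 4 0 0], max=4
Drop 3: T rot0 at col 1 lands with bottom-row=4; cleared 0 line(s) (total 0); column heights now [1 5 6 5 0 0], max=6
Drop 4: I rot0 at col 1 lands with bottom-row=6; cleared 0 line(s) (total 0); column heights now [1 7 7 7 7 0], max=7
Drop 5: L rot3 at col 2 lands with bottom-row=7; cleared 0 line(s) (total 0); column heights now [1 7 10 10 7 0], max=10

Answer: ..##..
...#..
...#..
.####.
..#...
.###..
..##..
..#...
..#...
####..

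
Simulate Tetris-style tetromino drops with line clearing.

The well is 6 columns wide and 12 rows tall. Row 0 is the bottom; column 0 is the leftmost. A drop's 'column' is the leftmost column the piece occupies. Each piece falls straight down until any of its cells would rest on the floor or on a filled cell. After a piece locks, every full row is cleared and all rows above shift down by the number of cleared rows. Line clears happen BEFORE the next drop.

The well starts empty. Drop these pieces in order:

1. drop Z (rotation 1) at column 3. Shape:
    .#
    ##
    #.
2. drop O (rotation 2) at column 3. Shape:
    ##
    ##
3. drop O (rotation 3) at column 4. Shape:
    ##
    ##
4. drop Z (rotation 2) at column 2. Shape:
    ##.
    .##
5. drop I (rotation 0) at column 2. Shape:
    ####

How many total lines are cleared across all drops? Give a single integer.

Drop 1: Z rot1 at col 3 lands with bottom-row=0; cleared 0 line(s) (total 0); column heights now [0 0 0 2 3 0], max=3
Drop 2: O rot2 at col 3 lands with bottom-row=3; cleared 0 line(s) (total 0); column heights now [0 0 0 5 5 0], max=5
Drop 3: O rot3 at col 4 lands with bottom-row=5; cleared 0 line(s) (total 0); column heights now [0 0 0 5 7 7], max=7
Drop 4: Z rot2 at col 2 lands with bottom-row=7; cleared 0 line(s) (total 0); column heights now [0 0 9 9 8 7], max=9
Drop 5: I rot0 at col 2 lands with bottom-row=9; cleared 0 line(s) (total 0); column heights now [0 0 10 10 10 10], max=10

Answer: 0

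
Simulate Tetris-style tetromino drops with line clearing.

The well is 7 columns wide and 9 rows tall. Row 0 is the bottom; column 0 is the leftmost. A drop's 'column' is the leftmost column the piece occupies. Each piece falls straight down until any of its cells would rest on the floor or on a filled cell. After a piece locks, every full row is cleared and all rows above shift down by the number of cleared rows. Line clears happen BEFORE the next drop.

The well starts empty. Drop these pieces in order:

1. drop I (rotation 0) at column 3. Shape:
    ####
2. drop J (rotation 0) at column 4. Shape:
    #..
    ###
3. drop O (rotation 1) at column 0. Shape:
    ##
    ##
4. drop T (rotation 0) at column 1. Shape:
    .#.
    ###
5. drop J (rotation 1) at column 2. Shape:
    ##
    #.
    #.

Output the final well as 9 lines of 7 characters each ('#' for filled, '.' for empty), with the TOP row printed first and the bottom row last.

Answer: .......
.......
..##...
..#....
..#....
..#....
.####..
##..###
##.####

Derivation:
Drop 1: I rot0 at col 3 lands with bottom-row=0; cleared 0 line(s) (total 0); column heights now [0 0 0 1 1 1 1], max=1
Drop 2: J rot0 at col 4 lands with bottom-row=1; cleared 0 line(s) (total 0); column heights now [0 0 0 1 3 2 2], max=3
Drop 3: O rot1 at col 0 lands with bottom-row=0; cleared 0 line(s) (total 0); column heights now [2 2 0 1 3 2 2], max=3
Drop 4: T rot0 at col 1 lands with bottom-row=2; cleared 0 line(s) (total 0); column heights now [2 3 4 3 3 2 2], max=4
Drop 5: J rot1 at col 2 lands with bottom-row=4; cleared 0 line(s) (total 0); column heights now [2 3 7 7 3 2 2], max=7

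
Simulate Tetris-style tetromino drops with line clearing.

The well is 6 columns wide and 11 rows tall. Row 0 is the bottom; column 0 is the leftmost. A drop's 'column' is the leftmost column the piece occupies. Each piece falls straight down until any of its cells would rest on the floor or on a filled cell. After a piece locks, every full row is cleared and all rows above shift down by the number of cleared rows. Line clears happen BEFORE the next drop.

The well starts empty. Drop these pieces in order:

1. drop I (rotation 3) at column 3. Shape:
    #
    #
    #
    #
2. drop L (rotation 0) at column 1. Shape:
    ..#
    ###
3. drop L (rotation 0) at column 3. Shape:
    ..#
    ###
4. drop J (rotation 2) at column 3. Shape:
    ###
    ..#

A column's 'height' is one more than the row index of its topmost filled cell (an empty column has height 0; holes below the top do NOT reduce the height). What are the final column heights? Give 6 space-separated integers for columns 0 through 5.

Drop 1: I rot3 at col 3 lands with bottom-row=0; cleared 0 line(s) (total 0); column heights now [0 0 0 4 0 0], max=4
Drop 2: L rot0 at col 1 lands with bottom-row=4; cleared 0 line(s) (total 0); column heights now [0 5 5 6 0 0], max=6
Drop 3: L rot0 at col 3 lands with bottom-row=6; cleared 0 line(s) (total 0); column heights now [0 5 5 7 7 8], max=8
Drop 4: J rot2 at col 3 lands with bottom-row=8; cleared 0 line(s) (total 0); column heights now [0 5 5 10 10 10], max=10

Answer: 0 5 5 10 10 10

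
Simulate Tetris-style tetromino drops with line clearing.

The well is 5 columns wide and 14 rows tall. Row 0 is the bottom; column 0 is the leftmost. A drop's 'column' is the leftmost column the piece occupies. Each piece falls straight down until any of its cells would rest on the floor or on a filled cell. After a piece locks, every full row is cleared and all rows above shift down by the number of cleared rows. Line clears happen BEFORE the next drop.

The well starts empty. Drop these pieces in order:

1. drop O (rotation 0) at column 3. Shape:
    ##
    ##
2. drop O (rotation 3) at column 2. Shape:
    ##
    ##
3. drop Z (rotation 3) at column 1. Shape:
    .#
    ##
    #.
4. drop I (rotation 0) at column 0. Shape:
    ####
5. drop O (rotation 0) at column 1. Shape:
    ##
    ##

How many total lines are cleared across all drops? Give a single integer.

Drop 1: O rot0 at col 3 lands with bottom-row=0; cleared 0 line(s) (total 0); column heights now [0 0 0 2 2], max=2
Drop 2: O rot3 at col 2 lands with bottom-row=2; cleared 0 line(s) (total 0); column heights now [0 0 4 4 2], max=4
Drop 3: Z rot3 at col 1 lands with bottom-row=3; cleared 0 line(s) (total 0); column heights now [0 5 6 4 2], max=6
Drop 4: I rot0 at col 0 lands with bottom-row=6; cleared 0 line(s) (total 0); column heights now [7 7 7 7 2], max=7
Drop 5: O rot0 at col 1 lands with bottom-row=7; cleared 0 line(s) (total 0); column heights now [7 9 9 7 2], max=9

Answer: 0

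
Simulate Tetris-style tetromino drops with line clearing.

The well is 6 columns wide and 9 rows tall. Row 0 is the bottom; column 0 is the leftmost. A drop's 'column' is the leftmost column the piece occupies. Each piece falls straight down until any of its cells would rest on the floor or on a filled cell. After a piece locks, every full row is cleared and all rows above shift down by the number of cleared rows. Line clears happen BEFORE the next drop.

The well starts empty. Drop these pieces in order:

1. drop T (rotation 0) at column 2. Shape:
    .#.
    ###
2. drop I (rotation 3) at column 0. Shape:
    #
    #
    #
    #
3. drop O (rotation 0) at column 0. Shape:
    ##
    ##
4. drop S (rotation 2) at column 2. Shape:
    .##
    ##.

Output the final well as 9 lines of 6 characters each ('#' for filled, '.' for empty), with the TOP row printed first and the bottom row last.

Answer: ......
......
......
##....
##....
#..##.
#.##..
#..#..
#.###.

Derivation:
Drop 1: T rot0 at col 2 lands with bottom-row=0; cleared 0 line(s) (total 0); column heights now [0 0 1 2 1 0], max=2
Drop 2: I rot3 at col 0 lands with bottom-row=0; cleared 0 line(s) (total 0); column heights now [4 0 1 2 1 0], max=4
Drop 3: O rot0 at col 0 lands with bottom-row=4; cleared 0 line(s) (total 0); column heights now [6 6 1 2 1 0], max=6
Drop 4: S rot2 at col 2 lands with bottom-row=2; cleared 0 line(s) (total 0); column heights now [6 6 3 4 4 0], max=6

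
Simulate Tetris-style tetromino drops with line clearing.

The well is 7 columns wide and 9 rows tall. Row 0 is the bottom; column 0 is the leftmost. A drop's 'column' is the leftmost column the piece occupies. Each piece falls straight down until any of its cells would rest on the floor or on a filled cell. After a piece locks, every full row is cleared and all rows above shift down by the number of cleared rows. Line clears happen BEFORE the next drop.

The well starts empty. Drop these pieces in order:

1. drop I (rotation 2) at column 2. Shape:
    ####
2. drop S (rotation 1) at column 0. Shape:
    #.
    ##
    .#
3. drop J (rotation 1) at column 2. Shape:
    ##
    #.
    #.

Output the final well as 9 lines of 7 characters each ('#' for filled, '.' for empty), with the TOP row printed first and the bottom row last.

Answer: .......
.......
.......
.......
.......
..##...
#.#....
###....
.#####.

Derivation:
Drop 1: I rot2 at col 2 lands with bottom-row=0; cleared 0 line(s) (total 0); column heights now [0 0 1 1 1 1 0], max=1
Drop 2: S rot1 at col 0 lands with bottom-row=0; cleared 0 line(s) (total 0); column heights now [3 2 1 1 1 1 0], max=3
Drop 3: J rot1 at col 2 lands with bottom-row=1; cleared 0 line(s) (total 0); column heights now [3 2 4 4 1 1 0], max=4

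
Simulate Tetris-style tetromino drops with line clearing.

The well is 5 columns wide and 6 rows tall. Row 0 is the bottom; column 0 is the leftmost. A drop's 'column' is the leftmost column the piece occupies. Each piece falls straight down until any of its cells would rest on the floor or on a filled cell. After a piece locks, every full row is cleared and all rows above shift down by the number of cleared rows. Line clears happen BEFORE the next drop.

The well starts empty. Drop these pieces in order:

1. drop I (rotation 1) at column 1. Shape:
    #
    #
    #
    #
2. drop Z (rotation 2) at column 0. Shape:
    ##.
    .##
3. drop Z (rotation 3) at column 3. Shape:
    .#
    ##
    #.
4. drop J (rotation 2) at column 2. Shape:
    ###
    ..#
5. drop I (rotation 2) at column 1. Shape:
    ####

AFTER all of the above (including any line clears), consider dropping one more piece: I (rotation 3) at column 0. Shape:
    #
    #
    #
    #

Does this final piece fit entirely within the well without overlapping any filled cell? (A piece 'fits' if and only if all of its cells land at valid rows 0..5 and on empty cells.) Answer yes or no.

Answer: yes

Derivation:
Drop 1: I rot1 at col 1 lands with bottom-row=0; cleared 0 line(s) (total 0); column heights now [0 4 0 0 0], max=4
Drop 2: Z rot2 at col 0 lands with bottom-row=4; cleared 0 line(s) (total 0); column heights now [6 6 5 0 0], max=6
Drop 3: Z rot3 at col 3 lands with bottom-row=0; cleared 0 line(s) (total 0); column heights now [6 6 5 2 3], max=6
Drop 4: J rot2 at col 2 lands with bottom-row=4; cleared 1 line(s) (total 1); column heights now [0 5 5 2 5], max=5
Drop 5: I rot2 at col 1 lands with bottom-row=5; cleared 0 line(s) (total 1); column heights now [0 6 6 6 6], max=6
Test piece I rot3 at col 0 (width 1): heights before test = [0 6 6 6 6]; fits = True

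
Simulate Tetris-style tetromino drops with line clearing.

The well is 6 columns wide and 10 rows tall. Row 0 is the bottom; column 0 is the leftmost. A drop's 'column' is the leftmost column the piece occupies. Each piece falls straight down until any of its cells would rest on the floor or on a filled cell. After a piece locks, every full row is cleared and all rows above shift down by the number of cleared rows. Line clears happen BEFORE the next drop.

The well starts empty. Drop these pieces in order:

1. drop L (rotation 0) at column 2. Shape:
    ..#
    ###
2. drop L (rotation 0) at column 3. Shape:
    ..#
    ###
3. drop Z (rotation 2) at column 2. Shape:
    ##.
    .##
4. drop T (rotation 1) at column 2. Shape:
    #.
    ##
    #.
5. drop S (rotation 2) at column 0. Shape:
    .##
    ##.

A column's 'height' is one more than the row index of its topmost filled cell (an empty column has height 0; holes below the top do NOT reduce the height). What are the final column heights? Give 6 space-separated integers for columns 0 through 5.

Answer: 8 9 9 7 4 4

Derivation:
Drop 1: L rot0 at col 2 lands with bottom-row=0; cleared 0 line(s) (total 0); column heights now [0 0 1 1 2 0], max=2
Drop 2: L rot0 at col 3 lands with bottom-row=2; cleared 0 line(s) (total 0); column heights now [0 0 1 3 3 4], max=4
Drop 3: Z rot2 at col 2 lands with bottom-row=3; cleared 0 line(s) (total 0); column heights now [0 0 5 5 4 4], max=5
Drop 4: T rot1 at col 2 lands with bottom-row=5; cleared 0 line(s) (total 0); column heights now [0 0 8 7 4 4], max=8
Drop 5: S rot2 at col 0 lands with bottom-row=7; cleared 0 line(s) (total 0); column heights now [8 9 9 7 4 4], max=9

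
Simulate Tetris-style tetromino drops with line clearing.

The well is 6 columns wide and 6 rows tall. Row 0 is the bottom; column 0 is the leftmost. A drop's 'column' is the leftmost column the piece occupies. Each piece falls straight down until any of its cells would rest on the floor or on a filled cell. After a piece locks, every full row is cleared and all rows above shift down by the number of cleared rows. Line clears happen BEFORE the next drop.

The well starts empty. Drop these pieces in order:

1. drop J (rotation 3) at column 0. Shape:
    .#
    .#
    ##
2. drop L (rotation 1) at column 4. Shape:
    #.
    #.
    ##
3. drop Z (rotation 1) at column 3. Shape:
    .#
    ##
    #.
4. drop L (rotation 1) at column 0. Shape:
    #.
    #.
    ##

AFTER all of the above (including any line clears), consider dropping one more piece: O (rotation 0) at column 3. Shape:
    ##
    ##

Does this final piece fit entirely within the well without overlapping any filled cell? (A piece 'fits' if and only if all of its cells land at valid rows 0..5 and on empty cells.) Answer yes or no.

Drop 1: J rot3 at col 0 lands with bottom-row=0; cleared 0 line(s) (total 0); column heights now [1 3 0 0 0 0], max=3
Drop 2: L rot1 at col 4 lands with bottom-row=0; cleared 0 line(s) (total 0); column heights now [1 3 0 0 3 1], max=3
Drop 3: Z rot1 at col 3 lands with bottom-row=2; cleared 0 line(s) (total 0); column heights now [1 3 0 4 5 1], max=5
Drop 4: L rot1 at col 0 lands with bottom-row=3; cleared 0 line(s) (total 0); column heights now [6 4 0 4 5 1], max=6
Test piece O rot0 at col 3 (width 2): heights before test = [6 4 0 4 5 1]; fits = False

Answer: no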